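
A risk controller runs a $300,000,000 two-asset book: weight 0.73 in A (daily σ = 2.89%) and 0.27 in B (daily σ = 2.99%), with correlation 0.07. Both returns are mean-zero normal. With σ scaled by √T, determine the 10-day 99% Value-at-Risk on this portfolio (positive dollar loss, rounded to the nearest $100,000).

σ_p = √(0.73²·2.89² + 0.27²·2.99² + 2·0.07·0.73·0.27·2.89·2.99) = 2.311%.
σ_{10d} = 2.311% × √10 = 7.308%.
z(99%) = 2.326.
VaR = 2.326 × 7.308% = 16.998%; on $300,000,000 that is $50,994,000.

$51,000,000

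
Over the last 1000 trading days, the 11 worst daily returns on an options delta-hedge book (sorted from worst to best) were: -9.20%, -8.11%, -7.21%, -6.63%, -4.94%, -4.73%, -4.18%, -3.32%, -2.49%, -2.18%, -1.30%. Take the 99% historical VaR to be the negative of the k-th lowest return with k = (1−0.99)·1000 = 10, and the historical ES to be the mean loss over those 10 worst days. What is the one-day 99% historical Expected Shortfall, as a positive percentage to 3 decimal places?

5.299%

The 10 worst returns sum to -52.99%.
ES = −(-52.99%) / 10 = 5.299%.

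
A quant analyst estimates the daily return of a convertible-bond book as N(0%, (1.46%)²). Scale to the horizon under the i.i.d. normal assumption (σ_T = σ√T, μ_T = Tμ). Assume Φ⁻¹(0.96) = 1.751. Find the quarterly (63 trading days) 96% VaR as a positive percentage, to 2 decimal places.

20.29%

σ_{63d} = 1.46% × √63 = 11.588%.
VaR = 1.751 × 11.588% = 20.291%.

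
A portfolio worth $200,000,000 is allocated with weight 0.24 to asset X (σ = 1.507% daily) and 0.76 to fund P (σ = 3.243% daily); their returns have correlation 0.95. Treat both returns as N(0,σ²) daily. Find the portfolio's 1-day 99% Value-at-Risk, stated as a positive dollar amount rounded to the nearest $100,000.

$13,100,000

σ_p² = 0.24²·1.507² + 0.76²·3.243² + 2·0.95·0.24·0.76·1.507·3.243 = 7.8992 (%²).
σ_p = √7.8992 = 2.811%.
At 99%, z = 2.326.
VaR = 2.326 × 2.811% = 6.538%; on $200,000,000 that is $13,076,000.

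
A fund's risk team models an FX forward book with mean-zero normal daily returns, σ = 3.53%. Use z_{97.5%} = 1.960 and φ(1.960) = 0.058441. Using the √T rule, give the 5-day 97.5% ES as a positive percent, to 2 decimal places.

18.45%

σ_{5d} = 3.53% × √5 = 7.893%.
ES multiplier = φ(z)/(1−α) = 0.058441/0.025 = 2.338.
ES = 7.893% × 2.338 = 18.454%.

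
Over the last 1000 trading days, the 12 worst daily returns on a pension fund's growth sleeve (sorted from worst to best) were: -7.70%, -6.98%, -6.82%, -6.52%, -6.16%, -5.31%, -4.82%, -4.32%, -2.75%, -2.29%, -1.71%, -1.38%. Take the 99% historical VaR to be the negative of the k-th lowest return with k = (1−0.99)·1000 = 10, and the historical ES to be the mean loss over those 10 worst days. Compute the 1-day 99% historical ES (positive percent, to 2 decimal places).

5.37%

The 10 worst returns sum to -53.67%.
ES = −(-53.67%) / 10 = 5.367% ≈ 5.37%.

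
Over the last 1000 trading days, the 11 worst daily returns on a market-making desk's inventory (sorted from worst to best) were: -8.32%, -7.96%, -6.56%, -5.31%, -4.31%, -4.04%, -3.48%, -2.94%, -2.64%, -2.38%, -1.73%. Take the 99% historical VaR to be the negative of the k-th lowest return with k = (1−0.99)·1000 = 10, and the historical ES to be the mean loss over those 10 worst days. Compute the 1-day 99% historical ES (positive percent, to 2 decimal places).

4.79%

The 10 worst returns sum to -47.94%.
ES = −(-47.94%) / 10 = 4.794% ≈ 4.79%.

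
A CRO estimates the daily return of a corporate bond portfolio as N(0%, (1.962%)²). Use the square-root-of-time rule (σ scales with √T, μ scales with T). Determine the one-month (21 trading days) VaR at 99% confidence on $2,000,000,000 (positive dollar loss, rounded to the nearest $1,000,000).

At 99%, z = 2.326.
σ_{21d} = 1.962% × √21 = 8.991%.
VaR = 2.326 × 8.991% = 20.913%.
On $2,000,000,000: 0.20913 × $2,000,000,000 = $418,260,000.

$418,000,000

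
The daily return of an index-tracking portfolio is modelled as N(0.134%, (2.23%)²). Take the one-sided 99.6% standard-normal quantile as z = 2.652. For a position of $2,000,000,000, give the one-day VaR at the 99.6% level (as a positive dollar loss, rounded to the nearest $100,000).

VaR = −μ + z·σ = −(0.134%) + 2.652 × 2.23% = 5.780%.
On $2,000,000,000: 0.05780 × $2,000,000,000 = $115,600,000.

$115,600,000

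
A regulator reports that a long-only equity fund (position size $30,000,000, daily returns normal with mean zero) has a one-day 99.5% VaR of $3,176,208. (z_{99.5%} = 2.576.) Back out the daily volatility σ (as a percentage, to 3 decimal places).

4.110%

VaR as a fraction: $3,176,208 / $30,000,000 = 10.587%.
σ = VaR / z = 10.587% / 2.576 = 4.110%.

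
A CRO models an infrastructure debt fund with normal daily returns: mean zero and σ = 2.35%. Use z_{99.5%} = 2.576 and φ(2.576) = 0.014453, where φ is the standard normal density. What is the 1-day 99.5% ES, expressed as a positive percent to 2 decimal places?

Tail multiplier: φ(z)/(1−α) = 0.014453 / 0.005 = 2.891.
ES = 2.35% × 2.891 = 6.794%.

6.79%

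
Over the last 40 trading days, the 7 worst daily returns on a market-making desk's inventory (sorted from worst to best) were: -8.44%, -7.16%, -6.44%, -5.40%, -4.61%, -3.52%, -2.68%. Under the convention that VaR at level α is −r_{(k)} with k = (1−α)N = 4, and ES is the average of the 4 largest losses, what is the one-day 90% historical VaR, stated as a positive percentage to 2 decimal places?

5.40%

k = 4; the 4th lowest return is -5.40%, so VaR = 5.40%.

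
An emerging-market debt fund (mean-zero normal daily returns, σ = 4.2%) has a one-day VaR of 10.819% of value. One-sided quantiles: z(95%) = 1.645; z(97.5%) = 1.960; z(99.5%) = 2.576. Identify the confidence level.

Implied z = VaR/σ = 10.819 / 4.2 = 2.576.
This matches z(99.5%) = 2.576.

99.5%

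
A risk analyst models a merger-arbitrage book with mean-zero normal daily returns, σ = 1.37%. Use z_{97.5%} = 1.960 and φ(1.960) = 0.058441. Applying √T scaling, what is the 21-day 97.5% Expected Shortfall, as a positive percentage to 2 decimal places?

14.68%

σ_{21d} = 1.37% × √21 = 6.278%.
ES multiplier = φ(z)/(1−α) = 0.058441/0.025 = 2.338.
ES = 6.278% × 2.338 = 14.678%.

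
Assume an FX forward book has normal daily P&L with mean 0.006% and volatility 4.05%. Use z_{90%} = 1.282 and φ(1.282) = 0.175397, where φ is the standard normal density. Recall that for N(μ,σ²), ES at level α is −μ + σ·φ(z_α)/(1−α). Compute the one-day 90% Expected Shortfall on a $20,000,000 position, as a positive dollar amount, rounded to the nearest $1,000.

$1,420,000

Tail multiplier: φ(z)/(1−α) = 0.175397 / 0.1 = 1.754.
ES = −(0.006%) + 4.05% × 1.754 = 7.098%.
On $20,000,000: 0.07098 × $20,000,000 = $1,419,600.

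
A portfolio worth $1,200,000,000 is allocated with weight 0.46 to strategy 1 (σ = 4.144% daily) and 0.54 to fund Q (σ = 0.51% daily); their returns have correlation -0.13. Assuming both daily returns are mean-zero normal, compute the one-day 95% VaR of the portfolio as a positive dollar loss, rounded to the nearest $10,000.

σ_p² = 0.46²·4.144² + 0.54²·0.51² + 2·-0.13·0.46·0.54·4.144·0.51 = 3.5731 (%²).
σ_p = √3.5731 = 1.890%.
At 95%, z = 1.645.
VaR = 1.645 × 1.890% = 3.109%; on $1,200,000,000 that is $37,308,000.

$37,310,000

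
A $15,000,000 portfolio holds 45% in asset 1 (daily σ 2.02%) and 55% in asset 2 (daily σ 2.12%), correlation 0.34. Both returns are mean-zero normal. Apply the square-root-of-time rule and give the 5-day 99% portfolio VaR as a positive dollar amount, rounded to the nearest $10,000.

σ_p = √(0.45²·2.02² + 0.55²·2.12² + 2·0.34·0.45·0.55·2.02·2.12) = 1.705%.
σ_{5d} = 1.705% × √5 = 3.812%.
z(99%) = 2.326.
VaR = 2.326 × 3.812% = 8.867%; on $15,000,000 that is $1,330,050.

$1,330,000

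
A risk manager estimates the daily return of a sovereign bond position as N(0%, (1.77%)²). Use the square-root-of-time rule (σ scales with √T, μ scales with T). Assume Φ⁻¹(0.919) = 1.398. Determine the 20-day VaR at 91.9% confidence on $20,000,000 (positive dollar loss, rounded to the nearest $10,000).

$2,210,000

σ_{20d} = 1.77% × √20 = 7.916%.
VaR = 1.398 × 7.916% = 11.067%.
On $20,000,000: 0.11067 × $20,000,000 = $2,213,400.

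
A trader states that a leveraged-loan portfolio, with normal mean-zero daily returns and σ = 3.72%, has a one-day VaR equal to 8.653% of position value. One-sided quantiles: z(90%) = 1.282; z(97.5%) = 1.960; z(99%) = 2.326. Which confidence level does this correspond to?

Implied z = VaR/σ = 8.653 / 3.72 = 2.326.
This matches z(99%) = 2.326.

99%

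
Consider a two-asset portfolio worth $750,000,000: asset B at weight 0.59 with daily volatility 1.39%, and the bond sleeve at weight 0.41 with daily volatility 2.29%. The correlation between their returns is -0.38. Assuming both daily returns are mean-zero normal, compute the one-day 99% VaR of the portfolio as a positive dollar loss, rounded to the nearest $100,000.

σ_p² = 0.59²·1.39² + 0.41²·2.29² + 2·-0.38·0.59·0.41·1.39·2.29 = 0.9689 (%²).
σ_p = √0.9689 = 0.984%.
At 99%, z = 2.326.
VaR = 2.326 × 0.984% = 2.289%; on $750,000,000 that is $17,167,500.

$17,200,000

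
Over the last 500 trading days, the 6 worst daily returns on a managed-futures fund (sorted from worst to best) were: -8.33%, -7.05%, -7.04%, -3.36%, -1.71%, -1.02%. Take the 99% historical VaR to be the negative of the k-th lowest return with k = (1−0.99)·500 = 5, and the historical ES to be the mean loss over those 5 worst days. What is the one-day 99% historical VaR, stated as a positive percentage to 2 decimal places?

1.71%

k = 5; the 5th lowest return is -1.71%, so VaR = 1.71%.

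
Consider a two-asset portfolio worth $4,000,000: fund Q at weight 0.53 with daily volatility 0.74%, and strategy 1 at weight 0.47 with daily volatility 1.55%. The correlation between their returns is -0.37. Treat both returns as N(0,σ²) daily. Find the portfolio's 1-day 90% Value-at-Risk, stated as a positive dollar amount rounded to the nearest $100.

σ_p² = 0.53²·0.74² + 0.47²·1.55² + 2·-0.37·0.53·0.47·0.74·1.55 = 0.4731 (%²).
σ_p = √0.4731 = 0.688%.
At 90%, z = 1.282.
VaR = 1.282 × 0.688% = 0.882%; on $4,000,000 that is $35,280.

$35,300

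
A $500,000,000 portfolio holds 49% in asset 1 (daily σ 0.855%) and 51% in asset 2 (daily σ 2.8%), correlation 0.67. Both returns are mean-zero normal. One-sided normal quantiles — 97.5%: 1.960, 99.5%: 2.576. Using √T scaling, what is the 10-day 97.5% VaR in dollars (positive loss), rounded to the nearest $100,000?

$53,800,000

σ_p = √(0.49²·0.855² + 0.51²·2.8² + 2·0.67·0.49·0.51·0.855·2.8) = 1.737%.
σ_{10d} = 1.737% × √10 = 5.493%.
VaR = 1.960 × 5.493% = 10.766%; on $500,000,000 that is $53,830,000.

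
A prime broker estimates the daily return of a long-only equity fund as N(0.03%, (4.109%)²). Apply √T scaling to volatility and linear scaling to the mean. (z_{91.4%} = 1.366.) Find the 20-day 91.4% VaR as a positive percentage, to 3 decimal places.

24.502%

σ_{20d} = 4.109% × √20 = 18.376%; μ_{20d} = 20 × 0.03% = 0.600%.
VaR = −(0.600%) + 1.366 × 18.376% = 24.502%.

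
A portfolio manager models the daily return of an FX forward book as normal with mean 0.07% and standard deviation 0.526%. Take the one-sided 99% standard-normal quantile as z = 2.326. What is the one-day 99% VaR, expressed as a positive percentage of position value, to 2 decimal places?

1.15%

VaR = −μ + z·σ = −(0.07%) + 2.326 × 0.526% = 1.153%.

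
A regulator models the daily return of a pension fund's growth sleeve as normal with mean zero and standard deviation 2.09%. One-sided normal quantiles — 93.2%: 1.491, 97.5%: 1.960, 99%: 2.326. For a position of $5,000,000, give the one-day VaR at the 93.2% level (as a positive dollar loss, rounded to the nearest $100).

$155,800

VaR = z·σ = 1.491 × 2.09% = 3.116%.
On $5,000,000: 0.03116 × $5,000,000 = $155,800.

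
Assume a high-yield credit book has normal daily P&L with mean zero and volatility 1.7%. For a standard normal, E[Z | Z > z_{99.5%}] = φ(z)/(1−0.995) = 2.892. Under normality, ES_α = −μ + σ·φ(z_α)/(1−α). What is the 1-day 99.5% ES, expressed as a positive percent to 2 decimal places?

4.92%

ES = 1.7% × 2.892 = 4.916%.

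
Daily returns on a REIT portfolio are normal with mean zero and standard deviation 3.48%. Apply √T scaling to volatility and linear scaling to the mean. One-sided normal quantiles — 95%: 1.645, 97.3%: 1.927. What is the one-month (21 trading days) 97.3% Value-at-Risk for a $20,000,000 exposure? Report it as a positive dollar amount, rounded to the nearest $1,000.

$6,146,000

σ_{21d} = 3.48% × √21 = 15.947%.
VaR = 1.927 × 15.947% = 30.730%.
On $20,000,000: 0.30730 × $20,000,000 = $6,146,000.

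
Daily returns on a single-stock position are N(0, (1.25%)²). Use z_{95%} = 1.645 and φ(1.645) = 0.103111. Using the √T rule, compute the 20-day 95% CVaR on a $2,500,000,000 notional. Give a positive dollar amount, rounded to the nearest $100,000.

$288,200,000

σ_{20d} = 1.25% × √20 = 5.590%.
ES multiplier = φ(z)/(1−α) = 0.103111/0.05 = 2.062.
ES = 5.590% × 2.062 = 11.527%; on $2,500,000,000: $288,175,000.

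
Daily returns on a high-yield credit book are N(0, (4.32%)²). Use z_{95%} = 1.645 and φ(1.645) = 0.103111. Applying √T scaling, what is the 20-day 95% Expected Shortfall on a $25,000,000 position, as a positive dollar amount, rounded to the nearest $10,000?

σ_{20d} = 4.32% × √20 = 19.320%.
ES multiplier = φ(z)/(1−α) = 0.103111/0.05 = 2.062.
ES = 19.320% × 2.062 = 39.838%; on $25,000,000: $9,959,500.

$9,960,000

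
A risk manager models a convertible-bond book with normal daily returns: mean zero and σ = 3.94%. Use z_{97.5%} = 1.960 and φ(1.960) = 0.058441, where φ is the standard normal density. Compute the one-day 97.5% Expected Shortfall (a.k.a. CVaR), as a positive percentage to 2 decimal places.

9.21%

Tail multiplier: φ(z)/(1−α) = 0.058441 / 0.025 = 2.338.
ES = 3.94% × 2.338 = 9.212%.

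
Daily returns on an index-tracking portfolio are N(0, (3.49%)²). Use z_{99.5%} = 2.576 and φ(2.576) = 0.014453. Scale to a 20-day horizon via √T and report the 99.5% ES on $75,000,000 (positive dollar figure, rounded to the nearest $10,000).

σ_{20d} = 3.49% × √20 = 15.608%.
ES multiplier = φ(z)/(1−α) = 0.014453/0.005 = 2.891.
ES = 15.608% × 2.891 = 45.123%; on $75,000,000: $33,842,250.

$33,840,000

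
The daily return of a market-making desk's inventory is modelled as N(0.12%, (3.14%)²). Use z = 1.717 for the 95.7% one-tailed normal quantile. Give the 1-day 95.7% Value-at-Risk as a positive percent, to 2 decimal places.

VaR = −μ + z·σ = −(0.12%) + 1.717 × 3.14% = 5.271%.

5.27%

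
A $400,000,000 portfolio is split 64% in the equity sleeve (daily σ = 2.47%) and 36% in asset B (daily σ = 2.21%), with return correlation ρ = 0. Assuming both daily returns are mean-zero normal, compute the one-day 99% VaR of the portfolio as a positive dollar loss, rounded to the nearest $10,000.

σ_p² = 0.64²·2.47² + 0.36²·2.21² + 2·0·0.64·0.36·2.47·2.21 = 3.1319 (%²).
σ_p = √3.1319 = 1.770%.
At 99%, z = 2.326.
VaR = 2.326 × 1.770% = 4.117%; on $400,000,000 that is $16,468,000.

$16,470,000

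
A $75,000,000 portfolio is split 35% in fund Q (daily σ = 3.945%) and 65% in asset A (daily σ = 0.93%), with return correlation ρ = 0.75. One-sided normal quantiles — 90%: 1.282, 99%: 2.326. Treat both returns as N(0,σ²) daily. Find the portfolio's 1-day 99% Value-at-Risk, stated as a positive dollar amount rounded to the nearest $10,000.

$3,270,000

σ_p² = 0.35²·3.945² + 0.65²·0.93² + 2·0.75·0.35·0.65·3.945·0.93 = 3.5239 (%²).
σ_p = √3.5239 = 1.877%.
VaR = 2.326 × 1.877% = 4.366%; on $75,000,000 that is $3,274,500.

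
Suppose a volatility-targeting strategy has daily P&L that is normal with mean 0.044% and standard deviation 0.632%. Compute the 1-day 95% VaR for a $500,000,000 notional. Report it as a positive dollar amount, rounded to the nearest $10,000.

$4,980,000

At 95% one-sided, z = 1.645.
VaR = −μ + z·σ = −(0.044%) + 1.645 × 0.632% = 0.996%.
On $500,000,000: 0.00996 × $500,000,000 = $4,980,000.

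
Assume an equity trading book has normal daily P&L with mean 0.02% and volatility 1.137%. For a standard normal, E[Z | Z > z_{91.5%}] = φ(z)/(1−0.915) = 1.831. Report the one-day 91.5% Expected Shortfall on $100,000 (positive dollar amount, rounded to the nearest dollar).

ES = −(0.02%) + 1.137% × 1.831 = 2.062%.
On $100,000: 0.02062 × $100,000 = $2,062.

$2,062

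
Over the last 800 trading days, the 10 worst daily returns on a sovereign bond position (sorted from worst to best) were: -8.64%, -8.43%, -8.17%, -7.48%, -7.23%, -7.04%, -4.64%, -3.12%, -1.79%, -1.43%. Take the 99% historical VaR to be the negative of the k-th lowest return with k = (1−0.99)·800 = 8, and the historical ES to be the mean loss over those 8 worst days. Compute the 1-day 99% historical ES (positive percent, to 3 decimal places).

The 8 worst returns sum to -54.75%.
ES = −(-54.75%) / 8 = 6.84375% ≈ 6.844%.

6.844%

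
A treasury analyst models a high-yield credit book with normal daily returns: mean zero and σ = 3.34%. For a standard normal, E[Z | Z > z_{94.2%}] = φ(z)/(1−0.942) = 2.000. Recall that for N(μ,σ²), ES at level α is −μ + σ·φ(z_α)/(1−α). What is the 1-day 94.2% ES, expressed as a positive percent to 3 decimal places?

ES = 3.34% × 2.000 = 6.680%.

6.680%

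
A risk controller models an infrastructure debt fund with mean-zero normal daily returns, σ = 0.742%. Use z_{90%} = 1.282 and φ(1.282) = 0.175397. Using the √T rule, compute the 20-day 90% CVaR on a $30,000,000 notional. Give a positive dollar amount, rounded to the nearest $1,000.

$1,746,000

σ_{20d} = 0.742% × √20 = 3.318%.
ES multiplier = φ(z)/(1−α) = 0.175397/0.1 = 1.754.
ES = 3.318% × 1.754 = 5.820%; on $30,000,000: $1,746,000.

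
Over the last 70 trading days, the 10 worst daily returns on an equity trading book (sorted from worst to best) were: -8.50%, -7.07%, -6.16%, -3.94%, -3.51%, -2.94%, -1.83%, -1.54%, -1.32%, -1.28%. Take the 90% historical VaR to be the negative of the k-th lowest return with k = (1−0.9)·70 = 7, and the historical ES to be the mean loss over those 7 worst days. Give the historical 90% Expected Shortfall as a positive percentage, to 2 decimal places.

The 7 worst returns sum to -33.95%.
ES = −(-33.95%) / 7 = 4.85%.

4.85%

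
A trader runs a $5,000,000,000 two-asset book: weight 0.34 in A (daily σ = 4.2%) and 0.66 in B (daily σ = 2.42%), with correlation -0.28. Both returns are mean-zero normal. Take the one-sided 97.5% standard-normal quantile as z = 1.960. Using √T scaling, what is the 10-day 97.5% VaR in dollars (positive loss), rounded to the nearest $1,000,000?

$564,000,000

σ_p = √(0.34²·4.2² + 0.66²·2.42² + 2·-0.28·0.34·0.66·4.2·2.42) = 1.820%.
σ_{10d} = 1.820% × √10 = 5.755%.
VaR = 1.960 × 5.755% = 11.280%; on $5,000,000,000 that is $564,000,000.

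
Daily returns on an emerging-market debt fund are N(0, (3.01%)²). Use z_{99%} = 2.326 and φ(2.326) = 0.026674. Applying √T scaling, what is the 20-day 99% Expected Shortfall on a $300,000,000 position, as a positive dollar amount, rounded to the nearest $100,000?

$107,700,000

σ_{20d} = 3.01% × √20 = 13.461%.
ES multiplier = φ(z)/(1−α) = 0.026674/0.01 = 2.667.
ES = 13.461% × 2.667 = 35.900%; on $300,000,000: $107,700,000.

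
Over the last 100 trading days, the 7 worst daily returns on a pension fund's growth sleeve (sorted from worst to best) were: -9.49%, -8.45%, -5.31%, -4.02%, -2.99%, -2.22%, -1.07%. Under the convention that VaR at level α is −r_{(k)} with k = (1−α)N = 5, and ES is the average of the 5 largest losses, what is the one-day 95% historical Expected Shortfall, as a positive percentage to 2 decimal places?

6.05%

The 5 worst returns sum to -30.26%.
ES = −(-30.26%) / 5 = 6.052% ≈ 6.05%.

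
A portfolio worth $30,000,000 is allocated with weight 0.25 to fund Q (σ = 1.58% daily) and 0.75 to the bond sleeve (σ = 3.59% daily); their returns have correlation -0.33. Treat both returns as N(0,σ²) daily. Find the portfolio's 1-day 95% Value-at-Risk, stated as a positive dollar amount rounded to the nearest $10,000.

σ_p² = 0.25²·1.58² + 0.75²·3.59² + 2·-0.33·0.25·0.75·1.58·3.59 = 6.7036 (%²).
σ_p = √6.7036 = 2.589%.
At 95%, z = 1.645.
VaR = 1.645 × 2.589% = 4.259%; on $30,000,000 that is $1,277,700.

$1,280,000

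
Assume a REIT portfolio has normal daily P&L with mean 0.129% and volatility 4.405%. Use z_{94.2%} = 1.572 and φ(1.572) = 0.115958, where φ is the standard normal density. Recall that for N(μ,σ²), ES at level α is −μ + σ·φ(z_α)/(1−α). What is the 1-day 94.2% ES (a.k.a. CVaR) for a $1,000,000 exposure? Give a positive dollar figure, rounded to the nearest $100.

Tail multiplier: φ(z)/(1−α) = 0.115958 / 0.058 = 1.999.
ES = −(0.129%) + 4.405% × 1.999 = 8.677%.
On $1,000,000: 0.08677 × $1,000,000 = $86,770.

$86,800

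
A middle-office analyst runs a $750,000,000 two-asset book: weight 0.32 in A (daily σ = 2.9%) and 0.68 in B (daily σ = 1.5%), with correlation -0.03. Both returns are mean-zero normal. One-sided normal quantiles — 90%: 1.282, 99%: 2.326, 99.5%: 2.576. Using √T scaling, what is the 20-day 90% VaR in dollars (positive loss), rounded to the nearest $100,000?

σ_p = √(0.32²·2.9² + 0.68²·1.5² + 2·-0.03·0.32·0.68·2.9·1.5) = 1.358%.
σ_{20d} = 1.358% × √20 = 6.073%.
VaR = 1.282 × 6.073% = 7.786%; on $750,000,000 that is $58,395,000.

$58,400,000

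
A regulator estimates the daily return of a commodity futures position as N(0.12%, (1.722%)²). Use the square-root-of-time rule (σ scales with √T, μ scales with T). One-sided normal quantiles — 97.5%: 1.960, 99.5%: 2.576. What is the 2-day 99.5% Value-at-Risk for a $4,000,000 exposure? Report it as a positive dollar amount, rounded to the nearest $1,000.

σ_{2d} = 1.722% × √2 = 2.435%; μ_{2d} = 2 × 0.12% = 0.240%.
VaR = −(0.240%) + 2.576 × 2.435% = 6.033%.
On $4,000,000: 0.06033 × $4,000,000 = $241,320.

$241,000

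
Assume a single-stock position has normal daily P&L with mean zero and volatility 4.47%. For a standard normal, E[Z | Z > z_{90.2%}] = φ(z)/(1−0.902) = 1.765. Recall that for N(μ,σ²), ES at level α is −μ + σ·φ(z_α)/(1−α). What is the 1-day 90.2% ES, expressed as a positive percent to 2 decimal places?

ES = 4.47% × 1.765 = 7.890%.

7.89%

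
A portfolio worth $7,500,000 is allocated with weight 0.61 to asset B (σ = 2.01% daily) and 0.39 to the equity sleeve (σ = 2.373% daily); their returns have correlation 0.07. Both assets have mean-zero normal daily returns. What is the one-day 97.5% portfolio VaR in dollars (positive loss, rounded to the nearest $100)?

$233,300

σ_p² = 0.61²·2.01² + 0.39²·2.373² + 2·0.07·0.61·0.39·2.01·2.373 = 2.5187 (%²).
σ_p = √2.5187 = 1.587%.
At 97.5%, z = 1.960.
VaR = 1.960 × 1.587% = 3.111%; on $7,500,000 that is $233,325.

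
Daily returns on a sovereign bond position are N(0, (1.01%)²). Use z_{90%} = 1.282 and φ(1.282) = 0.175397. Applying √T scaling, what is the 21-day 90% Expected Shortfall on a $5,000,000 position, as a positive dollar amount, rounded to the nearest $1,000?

σ_{21d} = 1.01% × √21 = 4.628%.
ES multiplier = φ(z)/(1−α) = 0.175397/0.1 = 1.754.
ES = 4.628% × 1.754 = 8.118%; on $5,000,000: $405,900.

$406,000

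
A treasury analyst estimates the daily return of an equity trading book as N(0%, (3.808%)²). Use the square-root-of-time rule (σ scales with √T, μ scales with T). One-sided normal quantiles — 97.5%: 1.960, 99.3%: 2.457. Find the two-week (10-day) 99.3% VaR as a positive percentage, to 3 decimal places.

29.587%

σ_{10d} = 3.808% × √10 = 12.042%.
VaR = 2.457 × 12.042% = 29.587%.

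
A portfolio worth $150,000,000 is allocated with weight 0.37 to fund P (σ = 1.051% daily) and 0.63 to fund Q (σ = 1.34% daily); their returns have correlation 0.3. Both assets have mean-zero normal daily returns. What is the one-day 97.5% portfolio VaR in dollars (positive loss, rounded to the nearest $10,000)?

σ_p² = 0.37²·1.051² + 0.63²·1.34² + 2·0.3·0.37·0.63·1.051·1.34 = 1.0609 (%²).
σ_p = √1.0609 = 1.030%.
At 97.5%, z = 1.960.
VaR = 1.960 × 1.030% = 2.019%; on $150,000,000 that is $3,028,500.

$3,030,000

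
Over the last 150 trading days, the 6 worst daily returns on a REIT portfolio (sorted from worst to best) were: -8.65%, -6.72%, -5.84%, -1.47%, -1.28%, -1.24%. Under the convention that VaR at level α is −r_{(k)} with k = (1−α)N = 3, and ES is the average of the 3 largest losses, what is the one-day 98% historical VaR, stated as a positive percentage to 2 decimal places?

5.84%

k = 3; the 3rd lowest return is -5.84%, so VaR = 5.84%.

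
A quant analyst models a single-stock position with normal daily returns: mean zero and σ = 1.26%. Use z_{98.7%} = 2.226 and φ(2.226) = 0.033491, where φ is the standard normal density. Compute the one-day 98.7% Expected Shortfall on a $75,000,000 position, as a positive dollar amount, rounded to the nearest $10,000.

$2,430,000

Tail multiplier: φ(z)/(1−α) = 0.033491 / 0.013 = 2.576.
ES = 1.26% × 2.576 = 3.246%.
On $75,000,000: 0.03246 × $75,000,000 = $2,434,500.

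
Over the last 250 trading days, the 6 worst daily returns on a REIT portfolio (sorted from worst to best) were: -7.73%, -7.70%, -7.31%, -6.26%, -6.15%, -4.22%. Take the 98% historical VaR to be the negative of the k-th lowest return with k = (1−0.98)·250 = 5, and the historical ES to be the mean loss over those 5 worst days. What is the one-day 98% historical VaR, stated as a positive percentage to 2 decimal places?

6.15%

k = 5; the 5th lowest return is -6.15%, so VaR = 6.15%.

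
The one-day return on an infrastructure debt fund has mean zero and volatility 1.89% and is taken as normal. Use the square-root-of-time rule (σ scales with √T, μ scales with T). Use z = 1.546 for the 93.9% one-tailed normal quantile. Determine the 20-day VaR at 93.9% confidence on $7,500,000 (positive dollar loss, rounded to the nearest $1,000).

σ_{20d} = 1.89% × √20 = 8.452%.
VaR = 1.546 × 8.452% = 13.067%.
On $7,500,000: 0.13067 × $7,500,000 = $980,025.

$980,000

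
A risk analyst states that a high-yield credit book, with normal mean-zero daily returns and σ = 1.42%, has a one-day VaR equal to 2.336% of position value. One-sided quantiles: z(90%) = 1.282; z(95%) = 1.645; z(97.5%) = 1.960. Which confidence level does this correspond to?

95%

Implied z = VaR/σ = 2.336 / 1.42 = 1.645.
This matches z(95%) = 1.645.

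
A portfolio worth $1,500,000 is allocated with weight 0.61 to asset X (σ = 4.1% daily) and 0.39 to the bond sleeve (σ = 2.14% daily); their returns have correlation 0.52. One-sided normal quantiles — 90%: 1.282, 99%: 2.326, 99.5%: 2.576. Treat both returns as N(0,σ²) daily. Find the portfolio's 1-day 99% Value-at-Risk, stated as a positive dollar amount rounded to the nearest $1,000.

σ_p² = 0.61²·4.1² + 0.39²·2.14² + 2·0.52·0.61·0.39·4.1·2.14 = 9.1224 (%²).
σ_p = √9.1224 = 3.020%.
VaR = 2.326 × 3.020% = 7.025%; on $1,500,000 that is $105,375.

$105,000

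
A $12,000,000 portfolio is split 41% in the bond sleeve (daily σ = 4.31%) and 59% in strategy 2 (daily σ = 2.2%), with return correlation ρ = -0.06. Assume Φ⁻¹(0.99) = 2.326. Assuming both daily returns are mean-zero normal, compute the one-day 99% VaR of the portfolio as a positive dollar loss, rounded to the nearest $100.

σ_p² = 0.41²·4.31² + 0.59²·2.2² + 2·-0.06·0.41·0.59·4.31·2.2 = 4.5322 (%²).
σ_p = √4.5322 = 2.129%.
VaR = 2.326 × 2.129% = 4.952%; on $12,000,000 that is $594,240.

$594,200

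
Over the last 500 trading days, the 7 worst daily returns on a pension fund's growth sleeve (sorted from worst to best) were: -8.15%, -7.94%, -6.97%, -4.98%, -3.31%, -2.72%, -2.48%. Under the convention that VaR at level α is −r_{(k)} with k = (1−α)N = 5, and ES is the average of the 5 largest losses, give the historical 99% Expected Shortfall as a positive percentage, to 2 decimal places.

6.27%

The 5 worst returns sum to -31.35%.
ES = −(-31.35%) / 5 = 6.27%.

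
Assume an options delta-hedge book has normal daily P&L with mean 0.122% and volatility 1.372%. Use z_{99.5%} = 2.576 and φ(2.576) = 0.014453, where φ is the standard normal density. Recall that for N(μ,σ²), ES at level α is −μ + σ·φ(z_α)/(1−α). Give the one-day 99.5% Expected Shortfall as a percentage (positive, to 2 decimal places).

Tail multiplier: φ(z)/(1−α) = 0.014453 / 0.005 = 2.891.
ES = −(0.122%) + 1.372% × 2.891 = 3.844%.

3.84%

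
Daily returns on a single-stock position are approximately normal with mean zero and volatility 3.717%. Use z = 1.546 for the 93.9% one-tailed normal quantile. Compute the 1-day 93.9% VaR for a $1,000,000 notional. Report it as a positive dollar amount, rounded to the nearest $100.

VaR = z·σ = 1.546 × 3.717% = 5.746%.
On $1,000,000: 0.05746 × $1,000,000 = $57,460.

$57,500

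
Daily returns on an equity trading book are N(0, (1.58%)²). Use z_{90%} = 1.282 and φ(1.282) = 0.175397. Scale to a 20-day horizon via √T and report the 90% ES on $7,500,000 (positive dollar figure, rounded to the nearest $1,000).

$930,000

σ_{20d} = 1.58% × √20 = 7.066%.
ES multiplier = φ(z)/(1−α) = 0.175397/0.1 = 1.754.
ES = 7.066% × 1.754 = 12.394%; on $7,500,000: $929,550.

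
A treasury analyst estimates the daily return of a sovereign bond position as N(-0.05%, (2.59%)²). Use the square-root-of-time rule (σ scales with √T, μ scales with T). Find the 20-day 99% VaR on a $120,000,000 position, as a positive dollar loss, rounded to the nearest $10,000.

$33,530,000

At 99%, z = 2.326.
σ_{20d} = 2.59% × √20 = 11.583%; μ_{20d} = 20 × -0.05% = -1.000%.
VaR = −(-1.000%) + 2.326 × 11.583% = 27.942%.
On $120,000,000: 0.27942 × $120,000,000 = $33,530,400.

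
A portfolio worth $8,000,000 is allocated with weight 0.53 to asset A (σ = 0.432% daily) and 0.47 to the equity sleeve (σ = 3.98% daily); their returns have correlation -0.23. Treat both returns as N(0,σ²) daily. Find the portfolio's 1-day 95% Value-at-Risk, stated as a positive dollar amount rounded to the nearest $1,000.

$241,000

σ_p² = 0.53²·0.432² + 0.47²·3.98² + 2·-0.23·0.53·0.47·0.432·3.98 = 3.3546 (%²).
σ_p = √3.3546 = 1.832%.
At 95%, z = 1.645.
VaR = 1.645 × 1.832% = 3.014%; on $8,000,000 that is $241,120.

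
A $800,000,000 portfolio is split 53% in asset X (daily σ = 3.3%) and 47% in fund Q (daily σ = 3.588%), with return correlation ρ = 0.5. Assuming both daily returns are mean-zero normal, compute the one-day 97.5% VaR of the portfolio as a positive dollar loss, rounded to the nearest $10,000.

$46,650,000

σ_p² = 0.53²·3.3² + 0.47²·3.588² + 2·0.5·0.53·0.47·3.3·3.588 = 8.8523 (%²).
σ_p = √8.8523 = 2.975%.
At 97.5%, z = 1.960.
VaR = 1.960 × 2.975% = 5.831%; on $800,000,000 that is $46,648,000.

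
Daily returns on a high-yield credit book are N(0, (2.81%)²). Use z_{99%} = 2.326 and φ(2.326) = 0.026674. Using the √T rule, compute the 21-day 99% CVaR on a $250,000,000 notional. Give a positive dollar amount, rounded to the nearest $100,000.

σ_{21d} = 2.81% × √21 = 12.877%.
ES multiplier = φ(z)/(1−α) = 0.026674/0.01 = 2.667.
ES = 12.877% × 2.667 = 34.343%; on $250,000,000: $85,857,500.

$85,900,000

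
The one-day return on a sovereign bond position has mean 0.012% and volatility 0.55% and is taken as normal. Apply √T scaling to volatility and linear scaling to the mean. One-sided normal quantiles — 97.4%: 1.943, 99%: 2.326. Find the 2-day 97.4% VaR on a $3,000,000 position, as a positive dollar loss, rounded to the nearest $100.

σ_{2d} = 0.55% × √2 = 0.778%; μ_{2d} = 2 × 0.012% = 0.024%.
VaR = −(0.024%) + 1.943 × 0.778% = 1.488%.
On $3,000,000: 0.01488 × $3,000,000 = $44,640.

$44,600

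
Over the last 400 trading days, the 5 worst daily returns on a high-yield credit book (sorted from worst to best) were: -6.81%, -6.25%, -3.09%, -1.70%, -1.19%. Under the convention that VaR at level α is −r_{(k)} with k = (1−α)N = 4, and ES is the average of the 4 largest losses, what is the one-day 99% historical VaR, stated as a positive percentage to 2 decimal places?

1.70%

k = 4; the 4th lowest return is -1.70%, so VaR = 1.70%.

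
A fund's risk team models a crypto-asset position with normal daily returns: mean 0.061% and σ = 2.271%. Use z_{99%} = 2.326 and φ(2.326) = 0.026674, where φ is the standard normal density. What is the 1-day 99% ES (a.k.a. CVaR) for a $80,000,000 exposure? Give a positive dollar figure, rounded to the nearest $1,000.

$4,797,000

Tail multiplier: φ(z)/(1−α) = 0.026674 / 0.01 = 2.667.
ES = −(0.061%) + 2.271% × 2.667 = 5.996%.
On $80,000,000: 0.05996 × $80,000,000 = $4,796,800.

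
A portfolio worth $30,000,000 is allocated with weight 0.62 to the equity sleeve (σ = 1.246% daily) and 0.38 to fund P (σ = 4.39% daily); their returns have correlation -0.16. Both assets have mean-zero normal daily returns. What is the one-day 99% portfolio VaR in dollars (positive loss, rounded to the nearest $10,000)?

$1,200,000

σ_p² = 0.62²·1.246² + 0.38²·4.39² + 2·-0.16·0.62·0.38·1.246·4.39 = 2.9673 (%²).
σ_p = √2.9673 = 1.723%.
At 99%, z = 2.326.
VaR = 2.326 × 1.723% = 4.008%; on $30,000,000 that is $1,202,400.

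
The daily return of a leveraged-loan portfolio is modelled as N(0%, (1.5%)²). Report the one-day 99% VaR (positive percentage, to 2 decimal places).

At 99% one-sided, z = 2.326.
VaR = z·σ = 2.326 × 1.5% = 3.489%.

3.49%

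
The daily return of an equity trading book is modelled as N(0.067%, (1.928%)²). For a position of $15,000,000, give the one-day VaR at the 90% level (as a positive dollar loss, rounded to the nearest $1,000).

At 90% one-sided, z = 1.282.
VaR = −μ + z·σ = −(0.067%) + 1.282 × 1.928% = 2.405%.
On $15,000,000: 0.02405 × $15,000,000 = $360,750.

$361,000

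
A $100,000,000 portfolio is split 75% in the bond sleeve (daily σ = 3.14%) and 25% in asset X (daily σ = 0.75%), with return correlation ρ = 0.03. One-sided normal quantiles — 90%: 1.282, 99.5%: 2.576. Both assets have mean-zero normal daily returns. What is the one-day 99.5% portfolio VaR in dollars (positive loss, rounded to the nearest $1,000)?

$6,100,000

σ_p² = 0.75²·3.14² + 0.25²·0.75² + 2·0.03·0.75·0.25·3.14·0.75 = 5.6077 (%²).
σ_p = √5.6077 = 2.368%.
VaR = 2.576 × 2.368% = 6.100%; on $100,000,000 that is $6,100,000.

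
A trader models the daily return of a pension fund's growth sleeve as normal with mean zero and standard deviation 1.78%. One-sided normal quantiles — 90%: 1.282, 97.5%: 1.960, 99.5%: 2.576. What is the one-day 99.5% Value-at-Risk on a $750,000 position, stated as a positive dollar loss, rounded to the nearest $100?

$34,400

VaR = z·σ = 2.576 × 1.78% = 4.585%.
On $750,000: 0.04585 × $750,000 = $34,388.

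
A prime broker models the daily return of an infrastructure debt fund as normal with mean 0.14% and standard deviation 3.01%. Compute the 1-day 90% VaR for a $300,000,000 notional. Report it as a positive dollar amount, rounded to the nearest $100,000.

$11,200,000

At 90% one-sided, z = 1.282.
VaR = −μ + z·σ = −(0.14%) + 1.282 × 3.01% = 3.719%.
On $300,000,000: 0.03719 × $300,000,000 = $11,157,000.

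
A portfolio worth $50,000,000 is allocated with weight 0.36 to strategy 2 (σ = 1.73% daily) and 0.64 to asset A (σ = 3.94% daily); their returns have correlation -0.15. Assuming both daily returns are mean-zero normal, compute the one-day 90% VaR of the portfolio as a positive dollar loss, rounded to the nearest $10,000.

σ_p² = 0.36²·1.73² + 0.64²·3.94² + 2·-0.15·0.36·0.64·1.73·3.94 = 6.2752 (%²).
σ_p = √6.2752 = 2.505%.
At 90%, z = 1.282.
VaR = 1.282 × 2.505% = 3.211%; on $50,000,000 that is $1,605,500.

$1,610,000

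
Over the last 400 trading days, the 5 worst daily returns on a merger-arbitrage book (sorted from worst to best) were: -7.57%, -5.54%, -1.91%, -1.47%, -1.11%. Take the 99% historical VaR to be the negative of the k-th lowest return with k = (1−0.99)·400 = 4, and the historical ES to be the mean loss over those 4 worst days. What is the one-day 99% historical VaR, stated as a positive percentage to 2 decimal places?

k = 4; the 4th lowest return is -1.47%, so VaR = 1.47%.

1.47%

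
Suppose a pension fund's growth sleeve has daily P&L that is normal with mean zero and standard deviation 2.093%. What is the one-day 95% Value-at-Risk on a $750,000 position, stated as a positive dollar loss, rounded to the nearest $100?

At 95% one-sided, z = 1.645.
VaR = z·σ = 1.645 × 2.093% = 3.443%.
On $750,000: 0.03443 × $750,000 = $25,822.

$25,800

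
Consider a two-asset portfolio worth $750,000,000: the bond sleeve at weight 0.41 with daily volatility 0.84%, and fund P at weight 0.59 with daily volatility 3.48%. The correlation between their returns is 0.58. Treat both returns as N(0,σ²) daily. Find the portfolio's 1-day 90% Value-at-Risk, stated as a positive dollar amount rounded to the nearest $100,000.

σ_p² = 0.41²·0.84² + 0.59²·3.48² + 2·0.58·0.41·0.59·0.84·3.48 = 5.1545 (%²).
σ_p = √5.1545 = 2.270%.
At 90%, z = 1.282.
VaR = 1.282 × 2.270% = 2.910%; on $750,000,000 that is $21,825,000.

$21,800,000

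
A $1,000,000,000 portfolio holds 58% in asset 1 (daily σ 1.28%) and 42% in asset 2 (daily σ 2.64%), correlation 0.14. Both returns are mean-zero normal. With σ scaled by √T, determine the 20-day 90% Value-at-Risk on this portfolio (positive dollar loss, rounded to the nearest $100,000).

σ_p = √(0.58²·1.28² + 0.42²·2.64² + 2·0.14·0.58·0.42·1.28·2.64) = 1.418%.
σ_{20d} = 1.418% × √20 = 6.341%.
z(90%) = 1.282.
VaR = 1.282 × 6.341% = 8.129%; on $1,000,000,000 that is $81,290,000.

$81,300,000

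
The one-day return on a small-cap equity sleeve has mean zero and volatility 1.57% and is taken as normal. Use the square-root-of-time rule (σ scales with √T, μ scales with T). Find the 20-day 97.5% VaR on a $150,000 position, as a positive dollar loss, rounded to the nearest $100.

$20,600

At 97.5%, z = 1.960.
σ_{20d} = 1.57% × √20 = 7.021%.
VaR = 1.960 × 7.021% = 13.761%.
On $150,000: 0.13761 × $150,000 = $20,641.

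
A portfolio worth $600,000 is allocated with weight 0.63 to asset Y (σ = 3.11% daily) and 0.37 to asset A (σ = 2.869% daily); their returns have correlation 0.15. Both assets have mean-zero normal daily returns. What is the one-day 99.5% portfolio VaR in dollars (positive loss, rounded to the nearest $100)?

$36,500

σ_p² = 0.63²·3.11² + 0.37²·2.869² + 2·0.15·0.63·0.37·3.11·2.869 = 5.5897 (%²).
σ_p = √5.5897 = 2.364%.
At 99.5%, z = 2.576.
VaR = 2.576 × 2.364% = 6.090%; on $600,000 that is $36,540.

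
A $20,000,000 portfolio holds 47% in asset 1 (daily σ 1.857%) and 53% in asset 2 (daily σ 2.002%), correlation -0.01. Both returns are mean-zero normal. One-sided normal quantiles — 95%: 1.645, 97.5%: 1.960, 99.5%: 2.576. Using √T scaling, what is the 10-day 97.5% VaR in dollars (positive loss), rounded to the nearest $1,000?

$1,695,000

σ_p = √(0.47²·1.857² + 0.53²·2.002² + 2·-0.01·0.47·0.53·1.857·2.002) = 1.367%.
σ_{10d} = 1.367% × √10 = 4.323%.
VaR = 1.960 × 4.323% = 8.473%; on $20,000,000 that is $1,694,600.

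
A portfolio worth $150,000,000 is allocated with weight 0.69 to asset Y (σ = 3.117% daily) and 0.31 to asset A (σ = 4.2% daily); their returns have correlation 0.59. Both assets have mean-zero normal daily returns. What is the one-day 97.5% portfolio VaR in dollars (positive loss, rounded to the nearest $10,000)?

$9,120,000

σ_p² = 0.69²·3.117² + 0.31²·4.2² + 2·0.59·0.69·0.31·3.117·4.2 = 9.6251 (%²).
σ_p = √9.6251 = 3.102%.
At 97.5%, z = 1.960.
VaR = 1.960 × 3.102% = 6.080%; on $150,000,000 that is $9,120,000.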